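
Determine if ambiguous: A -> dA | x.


right-linear, alternatives start with distinct terminals 'd' vs 'x': unique leftmost derivation
Unambiguous


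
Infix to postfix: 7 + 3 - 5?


Left to right (same or higher precedence on left)
Postfix: 7 3 + 5 -


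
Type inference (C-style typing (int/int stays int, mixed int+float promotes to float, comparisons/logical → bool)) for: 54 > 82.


Operand types: int > int
Rule: comparison yields bool
Result type: bool


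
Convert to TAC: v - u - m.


Break into single-operator statements:
t1 = v - u
t2 = t1 - m


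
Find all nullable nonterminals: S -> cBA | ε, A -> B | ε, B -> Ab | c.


A nonterminal is nullable iff some alternative derives ε (directly, or every symbol in it is nullable)
Nullable: {A, S}


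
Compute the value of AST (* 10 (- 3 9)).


Evaluate inner: (- 3 9) = -6
Evaluate root: (* 10 -6) = -60
Result: -60


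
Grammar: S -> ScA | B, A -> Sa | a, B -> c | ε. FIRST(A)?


Per alternative of A: FIRST(Sa) = {a, c}; FIRST(a) = {a}
FIRST(A) = {a, c}


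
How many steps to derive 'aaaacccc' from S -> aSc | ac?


Derivation: S => aSc => aaScc => aaaSccc => aaaacccc
Steps: 4


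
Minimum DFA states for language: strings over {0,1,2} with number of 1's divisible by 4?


Track (count of 1) mod 4: states 0..3, accept at 0
Minimal DFA: 4 states


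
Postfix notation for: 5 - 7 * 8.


* has higher precedence, evaluate 7*8 first
Postfix: 5 7 8 * -


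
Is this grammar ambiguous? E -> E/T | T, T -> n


precedence layered via separate nonterminal T: deterministic
Unambiguous


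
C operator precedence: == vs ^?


'==' is equality (level 6); '^' is bitwise XOR (level 4)
Higher level binds tighter
'==' has higher precedence than '^'


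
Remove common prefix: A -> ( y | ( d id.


Common prefix: '('
Factored: A -> ( A', A' -> y | d id


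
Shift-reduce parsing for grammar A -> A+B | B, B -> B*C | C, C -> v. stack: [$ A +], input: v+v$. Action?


no handle ('A+' is not any RHS); shift 'v'
Action: shift


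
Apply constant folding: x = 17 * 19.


17 * 19 = 323 at compile time
Optimized: x = 323


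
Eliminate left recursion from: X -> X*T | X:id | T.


Left-recursive alternatives: X*T, X:id; non-recursive: T
Introduce X': X -> TX', X' -> *TX' | :idX' | ε


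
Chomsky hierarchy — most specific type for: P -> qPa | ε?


Single nonterminal LHS, but q^n a^n is not regular
Classification: Type 2 (Context-Free)


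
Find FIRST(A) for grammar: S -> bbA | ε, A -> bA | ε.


Per alternative of A: FIRST(bA) = {b}; FIRST(ε) = {ε}
FIRST(A) = {b, ε}


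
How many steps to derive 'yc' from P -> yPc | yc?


Derivation: P => yc
Steps: 1


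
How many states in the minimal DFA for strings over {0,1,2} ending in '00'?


Track the longest suffix of input matching a prefix of '00': 3 classes (prefixes of length 0..2)
Minimal DFA: 3 states


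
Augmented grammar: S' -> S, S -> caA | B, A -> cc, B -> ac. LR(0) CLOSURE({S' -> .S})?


Start: S' -> .S
For each item with dot before a nonterminal B, add B -> .γ for every B-production
Closure: [S' -> .S, S -> .caA, S -> .B, B -> .ac]


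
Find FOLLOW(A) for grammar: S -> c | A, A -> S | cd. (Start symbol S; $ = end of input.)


$ ∈ FOLLOW(S). For each A -> αBβ: add FIRST(β)\{ε} to FOLLOW(B); if β nullable, add FOLLOW(A).
FOLLOW(A) = {$}


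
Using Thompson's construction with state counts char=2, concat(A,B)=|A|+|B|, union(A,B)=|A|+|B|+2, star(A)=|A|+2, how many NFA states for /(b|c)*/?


Syntax tree has 2 char leaf(s), 1 union(s), 1 star(s)
chars contribute 2×2 = 4; each union adds +2; each star adds +2
Total: 4 + 2 + 2 = 8 states


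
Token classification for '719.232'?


Pattern: digits with a decimal point
Type: FLOAT_LITERAL


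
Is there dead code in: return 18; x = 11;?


statement follows a return and is unreachable
Dead: 'x = 11'


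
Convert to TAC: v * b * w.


Break into single-operator statements:
t1 = v * b
t2 = t1 * w


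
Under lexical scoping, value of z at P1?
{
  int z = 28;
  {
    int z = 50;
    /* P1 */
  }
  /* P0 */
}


z declared in the same block as P1
z = 50


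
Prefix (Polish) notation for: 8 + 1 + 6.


left-to-right (same/higher precedence on left): tree is (+ (+ 8 1) 6)
Prefix: + + 8 1 6


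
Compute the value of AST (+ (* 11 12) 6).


Evaluate inner: (* 11 12) = 132
Evaluate root: (+ 132 6) = 138
Result: 138


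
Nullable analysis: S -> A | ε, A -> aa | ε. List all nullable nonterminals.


A nonterminal is nullable iff some alternative derives ε (directly, or every symbol in it is nullable)
Nullable: {A, S}


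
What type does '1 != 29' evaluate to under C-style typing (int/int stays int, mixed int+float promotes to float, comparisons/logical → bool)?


Operand types: int != int
Rule: comparison yields bool
Result type: bool


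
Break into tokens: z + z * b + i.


Scan left to right, longest-match per lexeme
Tokens: ID(z), OP(+), ID(z), OP(*), ID(b), OP(+), ID(i)


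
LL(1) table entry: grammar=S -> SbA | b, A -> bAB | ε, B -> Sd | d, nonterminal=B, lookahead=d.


For [B, d]: 'd' ∈ FIRST(d)
Entry: B -> d


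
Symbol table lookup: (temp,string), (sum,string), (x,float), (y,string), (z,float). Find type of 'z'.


Lookup 'z' → type float


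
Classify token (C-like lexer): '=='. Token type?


Pattern: operator symbol
Type: OPERATOR


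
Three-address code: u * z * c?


Break into single-operator statements:
t1 = u * z
t2 = t1 * c


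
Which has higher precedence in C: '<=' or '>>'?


'>>' is shift (level 8); '<=' is relational (level 7)
Higher level binds tighter
'>>' has higher precedence than '<='


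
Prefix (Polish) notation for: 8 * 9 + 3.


left-to-right (same/higher precedence on left): tree is (+ (* 8 9) 3)
Prefix: + * 8 9 3


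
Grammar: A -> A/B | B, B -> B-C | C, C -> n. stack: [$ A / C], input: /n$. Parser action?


'C' (not preceded by B-) is the handle for B -> C
Action: reduce (B -> C)


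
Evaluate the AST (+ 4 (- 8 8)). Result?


Evaluate inner: (- 8 8) = 0
Evaluate root: (+ 4 0) = 4
Result: 4


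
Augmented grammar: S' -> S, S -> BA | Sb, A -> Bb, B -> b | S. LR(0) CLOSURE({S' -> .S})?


Start: S' -> .S
For each item with dot before a nonterminal B, add B -> .γ for every B-production
Closure: [S' -> .S, S -> .BA, S -> .Sb, B -> .b, B -> .S]


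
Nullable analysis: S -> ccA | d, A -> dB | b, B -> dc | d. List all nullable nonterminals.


A nonterminal is nullable iff some alternative derives ε (directly, or every symbol in it is nullable)
Nullable: {}


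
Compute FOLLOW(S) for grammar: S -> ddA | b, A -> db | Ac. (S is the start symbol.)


$ ∈ FOLLOW(S). For each A -> αBβ: add FIRST(β)\{ε} to FOLLOW(B); if β nullable, add FOLLOW(A).
FOLLOW(S) = {$}


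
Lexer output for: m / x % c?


Scan left to right, longest-match per lexeme
Tokens: ID(m), OP(/), ID(x), OP(%), ID(c)


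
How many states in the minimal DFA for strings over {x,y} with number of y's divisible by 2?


Track (count of y) mod 2: states 0..1, accept at 0
Minimal DFA: 2 states


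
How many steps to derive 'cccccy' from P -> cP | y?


Derivation: P => cP => ccP => cccP => ccccP => cccccP => cccccy
Steps: 6


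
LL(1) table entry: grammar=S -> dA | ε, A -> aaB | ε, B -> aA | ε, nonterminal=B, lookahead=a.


For [B, a]: 'a' ∈ FIRST(aA)
Entry: B -> aA


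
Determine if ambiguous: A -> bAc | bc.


balanced b^n…c^n: each string has a unique parse
Unambiguous


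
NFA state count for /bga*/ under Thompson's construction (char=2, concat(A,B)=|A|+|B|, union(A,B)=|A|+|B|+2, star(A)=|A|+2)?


Syntax tree has 3 char leaf(s), 0 union(s), 1 star(s)
chars contribute 3×2 = 6; each union adds +2; each star adds +2
Total: 6 + 0 + 2 = 8 states


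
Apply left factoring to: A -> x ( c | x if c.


Common prefix: 'x'
Factored: A -> x A', A' -> ( c | if c


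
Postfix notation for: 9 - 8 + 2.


Left to right (same or higher precedence on left)
Postfix: 9 8 - 2 +


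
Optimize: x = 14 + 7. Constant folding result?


14 + 7 = 21 at compile time
Optimized: x = 21


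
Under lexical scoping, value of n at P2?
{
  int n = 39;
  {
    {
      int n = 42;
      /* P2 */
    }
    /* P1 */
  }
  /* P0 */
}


n declared in the same block as P2
n = 42


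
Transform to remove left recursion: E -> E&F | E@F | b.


Left-recursive alternatives: E&F, E@F; non-recursive: b
Introduce E': E -> bE', E' -> &FE' | @FE' | ε


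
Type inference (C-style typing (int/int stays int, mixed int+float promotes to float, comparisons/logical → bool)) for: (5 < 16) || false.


Operand types: bool || bool
Rule: logical operators take bool operands and yield bool
Result type: bool


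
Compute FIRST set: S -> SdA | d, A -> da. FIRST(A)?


Per alternative of A: FIRST(da) = {d}
FIRST(A) = {d}


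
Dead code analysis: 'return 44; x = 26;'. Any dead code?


statement follows a return and is unreachable
Dead: 'x = 26'


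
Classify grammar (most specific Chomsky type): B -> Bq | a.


Left-linear: every RHS is a terminal or one nonterminal followed by a terminal
Classification: Type 3 (Regular)


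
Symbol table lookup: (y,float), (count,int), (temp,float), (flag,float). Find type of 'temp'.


Lookup 'temp' → type float


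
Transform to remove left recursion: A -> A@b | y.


Left-recursive alternatives: A@b; non-recursive: y
Introduce A': A -> yA', A' -> @bA' | ε


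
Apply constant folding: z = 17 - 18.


17 - 18 = -1 at compile time
Optimized: z = -1


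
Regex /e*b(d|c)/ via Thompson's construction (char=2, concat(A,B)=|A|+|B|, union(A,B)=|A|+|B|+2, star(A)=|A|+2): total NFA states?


Syntax tree has 4 char leaf(s), 1 union(s), 1 star(s)
chars contribute 4×2 = 8; each union adds +2; each star adds +2
Total: 8 + 2 + 2 = 12 states


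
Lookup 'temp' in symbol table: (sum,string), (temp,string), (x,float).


Lookup 'temp' → type string


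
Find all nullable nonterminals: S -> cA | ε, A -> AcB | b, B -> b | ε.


A nonterminal is nullable iff some alternative derives ε (directly, or every symbol in it is nullable)
Nullable: {B, S}


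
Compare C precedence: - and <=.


'-' is additive (level 9); '<=' is relational (level 7)
Higher level binds tighter
'-' has higher precedence than '<='


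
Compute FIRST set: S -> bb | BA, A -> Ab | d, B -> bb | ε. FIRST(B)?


Per alternative of B: FIRST(bb) = {b}; FIRST(ε) = {ε}
FIRST(B) = {b, ε}


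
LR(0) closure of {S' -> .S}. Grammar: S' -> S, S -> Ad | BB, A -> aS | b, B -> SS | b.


Start: S' -> .S
For each item with dot before a nonterminal B, add B -> .γ for every B-production
Closure: [S' -> .S, S -> .Ad, S -> .BB, A -> .aS, A -> .b, B -> .SS, B -> .b]


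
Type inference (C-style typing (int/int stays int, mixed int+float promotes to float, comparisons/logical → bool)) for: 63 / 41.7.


Operand types: int / float
Rule: mixed int/float promotes to float; int/int stays int
Result type: float


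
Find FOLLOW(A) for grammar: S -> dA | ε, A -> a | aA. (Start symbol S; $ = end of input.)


$ ∈ FOLLOW(S). For each A -> αBβ: add FIRST(β)\{ε} to FOLLOW(B); if β nullable, add FOLLOW(A).
FOLLOW(A) = {$}


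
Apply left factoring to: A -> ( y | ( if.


Common prefix: '('
Factored: A -> ( A', A' -> y | if


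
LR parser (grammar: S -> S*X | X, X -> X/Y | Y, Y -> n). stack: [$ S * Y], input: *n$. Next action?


'Y' (not preceded by X/) is the handle for X -> Y
Action: reduce (X -> Y)


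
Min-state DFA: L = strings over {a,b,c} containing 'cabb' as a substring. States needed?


KMP-style automaton: 4 progress states + 1 absorbing accept = 5
Minimal DFA: 5 states


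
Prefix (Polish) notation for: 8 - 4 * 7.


'*' binds tighter: tree is (- 8 (* 4 7))
Prefix: - 8 * 4 7


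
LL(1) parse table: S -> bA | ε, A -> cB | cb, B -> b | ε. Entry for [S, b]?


For [S, b]: 'b' ∈ FIRST(bA)
Entry: S -> bA


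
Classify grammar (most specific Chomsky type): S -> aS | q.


Right-linear: every RHS is a terminal or a terminal followed by one nonterminal
Classification: Type 3 (Regular)


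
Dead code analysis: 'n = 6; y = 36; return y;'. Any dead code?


n is assigned but never read
Dead: 'n = 6'


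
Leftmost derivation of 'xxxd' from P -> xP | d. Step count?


Derivation: P => xP => xxP => xxxP => xxxd
Steps: 4


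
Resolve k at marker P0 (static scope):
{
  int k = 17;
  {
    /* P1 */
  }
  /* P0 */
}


k declared in the same block as P0
k = 17


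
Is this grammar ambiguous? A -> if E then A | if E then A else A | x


dangling else: 'if E then if E then x else x' parses two ways
Ambiguous


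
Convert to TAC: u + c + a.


Break into single-operator statements:
t1 = u + c
t2 = t1 + a


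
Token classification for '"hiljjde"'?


Pattern: double-quoted sequence
Type: STRING_LITERAL


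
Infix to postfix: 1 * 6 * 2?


Left to right (same or higher precedence on left)
Postfix: 1 6 * 2 *


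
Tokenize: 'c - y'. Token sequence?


Scan left to right, longest-match per lexeme
Tokens: ID(c), OP(-), ID(y)


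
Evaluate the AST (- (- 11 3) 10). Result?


Evaluate inner: (- 11 3) = 8
Evaluate root: (- 8 10) = -2
Result: -2


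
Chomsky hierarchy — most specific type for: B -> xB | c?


Right-linear: every RHS is a terminal or a terminal followed by one nonterminal
Classification: Type 3 (Regular)


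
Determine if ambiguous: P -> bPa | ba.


balanced b^n…a^n: each string has a unique parse
Unambiguous


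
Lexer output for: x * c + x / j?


Scan left to right, longest-match per lexeme
Tokens: ID(x), OP(*), ID(c), OP(+), ID(x), OP(/), ID(j)


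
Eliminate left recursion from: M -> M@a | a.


Left-recursive alternatives: M@a; non-recursive: a
Introduce M': M -> aM', M' -> @aM' | ε


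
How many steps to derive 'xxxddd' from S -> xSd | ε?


Derivation: S => xSd => xxSdd => xxxSddd => xxxddd
Steps: 4


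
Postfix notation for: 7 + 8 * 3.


* has higher precedence, evaluate 8*3 first
Postfix: 7 8 3 * +


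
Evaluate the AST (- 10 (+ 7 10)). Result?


Evaluate inner: (+ 7 10) = 17
Evaluate root: (- 10 17) = -7
Result: -7


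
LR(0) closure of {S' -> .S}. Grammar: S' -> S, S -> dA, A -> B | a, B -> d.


Start: S' -> .S
For each item with dot before a nonterminal B, add B -> .γ for every B-production
Closure: [S' -> .S, S -> .dA]


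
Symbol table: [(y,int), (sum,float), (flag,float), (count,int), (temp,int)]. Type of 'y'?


Lookup 'y' → type int


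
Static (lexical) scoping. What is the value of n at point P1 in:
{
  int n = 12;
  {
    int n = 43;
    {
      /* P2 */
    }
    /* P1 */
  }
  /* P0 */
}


n declared in the same block as P1
n = 43


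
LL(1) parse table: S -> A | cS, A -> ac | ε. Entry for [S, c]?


For [S, c]: 'c' ∈ FIRST(cS)
Entry: S -> cS


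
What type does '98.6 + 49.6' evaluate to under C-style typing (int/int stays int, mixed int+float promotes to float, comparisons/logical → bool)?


Operand types: float + float
Rule: mixed int/float promotes to float; int/int stays int
Result type: float


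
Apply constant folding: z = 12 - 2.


12 - 2 = 10 at compile time
Optimized: z = 10


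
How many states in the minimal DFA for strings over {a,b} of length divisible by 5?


Track length mod 5: states 0..4, accept at 0
Minimal DFA: 5 states


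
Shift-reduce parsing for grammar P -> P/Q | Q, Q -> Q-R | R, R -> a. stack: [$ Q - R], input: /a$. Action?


handle 'Q-R' on top
Action: reduce (Q -> Q-R)


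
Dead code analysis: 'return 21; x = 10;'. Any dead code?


statement follows a return and is unreachable
Dead: 'x = 10'


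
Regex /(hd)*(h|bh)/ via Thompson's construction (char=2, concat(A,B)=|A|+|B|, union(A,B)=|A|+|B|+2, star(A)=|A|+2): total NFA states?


Syntax tree has 5 char leaf(s), 1 union(s), 1 star(s)
chars contribute 5×2 = 10; each union adds +2; each star adds +2
Total: 10 + 2 + 2 = 14 states


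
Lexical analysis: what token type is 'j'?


Pattern: letter/underscore followed by alphanumerics, not a keyword
Type: IDENTIFIER


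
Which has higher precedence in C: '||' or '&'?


'&' is bitwise AND (level 5); '||' is logical OR (level 1)
Higher level binds tighter
'&' has higher precedence than '||'


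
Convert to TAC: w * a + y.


Break into single-operator statements:
t1 = w * a
t2 = t1 + y


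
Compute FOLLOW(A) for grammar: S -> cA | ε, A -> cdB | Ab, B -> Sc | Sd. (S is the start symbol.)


$ ∈ FOLLOW(S). For each A -> αBβ: add FIRST(β)\{ε} to FOLLOW(B); if β nullable, add FOLLOW(A).
FOLLOW(A) = {$, b, c, d}


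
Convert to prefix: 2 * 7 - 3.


left-to-right (same/higher precedence on left): tree is (- (* 2 7) 3)
Prefix: - * 2 7 3


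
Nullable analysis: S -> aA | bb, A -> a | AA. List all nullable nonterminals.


A nonterminal is nullable iff some alternative derives ε (directly, or every symbol in it is nullable)
Nullable: {}


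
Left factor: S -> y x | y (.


Common prefix: 'y'
Factored: S -> y S', S' -> x | (


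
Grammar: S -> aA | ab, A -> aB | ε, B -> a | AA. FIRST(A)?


Per alternative of A: FIRST(aB) = {a}; FIRST(ε) = {ε}
FIRST(A) = {a, ε}


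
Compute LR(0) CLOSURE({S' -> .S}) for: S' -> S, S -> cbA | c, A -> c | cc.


Start: S' -> .S
For each item with dot before a nonterminal B, add B -> .γ for every B-production
Closure: [S' -> .S, S -> .cbA, S -> .c]


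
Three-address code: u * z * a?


Break into single-operator statements:
t1 = u * z
t2 = t1 * a


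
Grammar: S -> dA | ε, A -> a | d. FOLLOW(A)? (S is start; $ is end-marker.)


$ ∈ FOLLOW(S). For each A -> αBβ: add FIRST(β)\{ε} to FOLLOW(B); if β nullable, add FOLLOW(A).
FOLLOW(A) = {$}


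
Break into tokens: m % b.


Scan left to right, longest-match per lexeme
Tokens: ID(m), OP(%), ID(b)


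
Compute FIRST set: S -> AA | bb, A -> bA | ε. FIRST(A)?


Per alternative of A: FIRST(bA) = {b}; FIRST(ε) = {ε}
FIRST(A) = {b, ε}


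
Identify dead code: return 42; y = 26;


statement follows a return and is unreachable
Dead: 'y = 26'


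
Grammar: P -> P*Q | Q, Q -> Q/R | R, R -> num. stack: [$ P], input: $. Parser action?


start symbol P on stack, input exhausted
Action: accept


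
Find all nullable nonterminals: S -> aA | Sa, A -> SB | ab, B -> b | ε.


A nonterminal is nullable iff some alternative derives ε (directly, or every symbol in it is nullable)
Nullable: {B}


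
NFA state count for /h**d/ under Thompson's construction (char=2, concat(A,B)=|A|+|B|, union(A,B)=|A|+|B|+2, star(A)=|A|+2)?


Syntax tree has 2 char leaf(s), 0 union(s), 2 star(s)
chars contribute 2×2 = 4; each union adds +2; each star adds +2
Total: 4 + 0 + 4 = 8 states


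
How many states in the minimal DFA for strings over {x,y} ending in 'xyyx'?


Track the longest suffix of input matching a prefix of 'xyyx': 5 classes (prefixes of length 0..4)
Minimal DFA: 5 states


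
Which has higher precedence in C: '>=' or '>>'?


'>>' is shift (level 8); '>=' is relational (level 7)
Higher level binds tighter
'>>' has higher precedence than '>='


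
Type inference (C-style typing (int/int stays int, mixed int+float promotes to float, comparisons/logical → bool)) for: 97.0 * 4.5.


Operand types: float * float
Rule: mixed int/float promotes to float; int/int stays int
Result type: float


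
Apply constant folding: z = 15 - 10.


15 - 10 = 5 at compile time
Optimized: z = 5


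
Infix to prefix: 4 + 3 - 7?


left-to-right (same/higher precedence on left): tree is (- (+ 4 3) 7)
Prefix: - + 4 3 7


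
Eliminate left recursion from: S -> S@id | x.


Left-recursive alternatives: S@id; non-recursive: x
Introduce S': S -> xS', S' -> @idS' | ε


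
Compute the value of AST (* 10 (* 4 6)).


Evaluate inner: (* 4 6) = 24
Evaluate root: (* 10 24) = 240
Result: 240


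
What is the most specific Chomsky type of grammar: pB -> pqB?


LHS has context (more than one symbol) and |LHS| ≤ |RHS|
Classification: Type 1 (Context-Sensitive)


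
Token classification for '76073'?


Pattern: digits only
Type: INTEGER_LITERAL


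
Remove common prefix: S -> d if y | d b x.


Common prefix: 'd'
Factored: S -> d S', S' -> if y | b x


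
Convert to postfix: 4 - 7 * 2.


* has higher precedence, evaluate 7*2 first
Postfix: 4 7 2 * -


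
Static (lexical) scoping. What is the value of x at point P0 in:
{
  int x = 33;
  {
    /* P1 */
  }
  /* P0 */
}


x declared in the same block as P0
x = 33


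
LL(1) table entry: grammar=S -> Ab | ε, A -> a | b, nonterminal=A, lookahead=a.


For [A, a]: 'a' ∈ FIRST(a)
Entry: A -> a


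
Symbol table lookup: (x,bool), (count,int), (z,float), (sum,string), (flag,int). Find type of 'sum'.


Lookup 'sum' → type string


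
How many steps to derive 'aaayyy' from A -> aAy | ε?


Derivation: A => aAy => aaAyy => aaaAyyy => aaayyy
Steps: 4


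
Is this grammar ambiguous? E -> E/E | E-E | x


'x/x-x' has two parse trees (no precedence encoded between / and -)
Ambiguous


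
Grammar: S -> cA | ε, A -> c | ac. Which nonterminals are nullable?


A nonterminal is nullable iff some alternative derives ε (directly, or every symbol in it is nullable)
Nullable: {S}


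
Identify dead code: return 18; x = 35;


statement follows a return and is unreachable
Dead: 'x = 35'


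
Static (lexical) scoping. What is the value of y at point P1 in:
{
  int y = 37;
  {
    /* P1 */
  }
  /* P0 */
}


P1's block does not declare y; resolves to the enclosing declaration at depth 0
y = 37


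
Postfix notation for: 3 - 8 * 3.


* has higher precedence, evaluate 8*3 first
Postfix: 3 8 3 * -


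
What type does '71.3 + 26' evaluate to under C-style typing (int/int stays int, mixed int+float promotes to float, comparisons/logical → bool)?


Operand types: float + int
Rule: mixed int/float promotes to float; int/int stays int
Result type: float


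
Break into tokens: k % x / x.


Scan left to right, longest-match per lexeme
Tokens: ID(k), OP(%), ID(x), OP(/), ID(x)


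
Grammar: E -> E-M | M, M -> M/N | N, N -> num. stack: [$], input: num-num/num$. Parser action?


no handle on stack; shift 'num'
Action: shift


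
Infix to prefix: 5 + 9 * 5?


'*' binds tighter: tree is (+ 5 (* 9 5))
Prefix: + 5 * 9 5


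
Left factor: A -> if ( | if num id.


Common prefix: 'if'
Factored: A -> if A', A' -> ( | num id


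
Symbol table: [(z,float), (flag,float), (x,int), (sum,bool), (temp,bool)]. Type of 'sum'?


Lookup 'sum' → type bool


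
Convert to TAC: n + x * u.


Break into single-operator statements:
t1 = x * u
t2 = n + t1


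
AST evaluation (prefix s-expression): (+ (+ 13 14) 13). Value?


Evaluate inner: (+ 13 14) = 27
Evaluate root: (+ 27 13) = 40
Result: 40


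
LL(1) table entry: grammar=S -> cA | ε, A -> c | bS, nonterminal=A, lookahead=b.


For [A, b]: 'b' ∈ FIRST(bS)
Entry: A -> bS


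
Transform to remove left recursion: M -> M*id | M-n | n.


Left-recursive alternatives: M*id, M-n; non-recursive: n
Introduce M': M -> nM', M' -> *idM' | -nM' | ε


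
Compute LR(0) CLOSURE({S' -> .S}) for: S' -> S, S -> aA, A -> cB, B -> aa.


Start: S' -> .S
For each item with dot before a nonterminal B, add B -> .γ for every B-production
Closure: [S' -> .S, S -> .aA]


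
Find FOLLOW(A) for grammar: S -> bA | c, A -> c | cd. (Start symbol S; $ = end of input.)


$ ∈ FOLLOW(S). For each A -> αBβ: add FIRST(β)\{ε} to FOLLOW(B); if β nullable, add FOLLOW(A).
FOLLOW(A) = {$}


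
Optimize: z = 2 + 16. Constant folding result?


2 + 16 = 18 at compile time
Optimized: z = 18


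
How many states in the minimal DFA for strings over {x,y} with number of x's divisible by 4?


Track (count of x) mod 4: states 0..3, accept at 0
Minimal DFA: 4 states


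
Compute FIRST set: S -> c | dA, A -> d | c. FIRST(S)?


Per alternative of S: FIRST(c) = {c}; FIRST(dA) = {d}
FIRST(S) = {c, d}


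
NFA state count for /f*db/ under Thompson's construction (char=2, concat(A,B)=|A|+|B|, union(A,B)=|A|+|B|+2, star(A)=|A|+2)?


Syntax tree has 3 char leaf(s), 0 union(s), 1 star(s)
chars contribute 3×2 = 6; each union adds +2; each star adds +2
Total: 6 + 0 + 2 = 8 states


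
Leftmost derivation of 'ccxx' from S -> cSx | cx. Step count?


Derivation: S => cSx => ccxx
Steps: 2


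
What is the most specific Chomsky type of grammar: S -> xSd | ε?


Single nonterminal LHS, but x^n d^n is not regular
Classification: Type 2 (Context-Free)


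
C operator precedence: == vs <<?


'<<' is shift (level 8); '==' is equality (level 6)
Higher level binds tighter
'<<' has higher precedence than '=='


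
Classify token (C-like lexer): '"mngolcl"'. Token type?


Pattern: double-quoted sequence
Type: STRING_LITERAL


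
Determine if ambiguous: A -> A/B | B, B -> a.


precedence layered via separate nonterminal B: deterministic
Unambiguous


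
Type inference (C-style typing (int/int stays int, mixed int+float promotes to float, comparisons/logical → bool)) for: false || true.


Operand types: bool || bool
Rule: logical operators take bool operands and yield bool
Result type: bool


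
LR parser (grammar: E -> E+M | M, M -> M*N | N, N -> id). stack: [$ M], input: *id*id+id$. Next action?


shift '*' to continue M -> M*N
Action: shift


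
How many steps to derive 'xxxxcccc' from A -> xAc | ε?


Derivation: A => xAc => xxAcc => xxxAccc => xxxxAcccc => xxxxcccc
Steps: 5


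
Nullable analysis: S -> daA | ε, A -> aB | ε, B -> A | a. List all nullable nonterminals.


A nonterminal is nullable iff some alternative derives ε (directly, or every symbol in it is nullable)
Nullable: {A, B, S}


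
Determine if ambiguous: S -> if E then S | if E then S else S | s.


dangling else: 'if E then if E then s else s' parses two ways
Ambiguous


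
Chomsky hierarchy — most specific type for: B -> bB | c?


Right-linear: every RHS is a terminal or a terminal followed by one nonterminal
Classification: Type 3 (Regular)


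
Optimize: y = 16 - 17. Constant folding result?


16 - 17 = -1 at compile time
Optimized: y = -1


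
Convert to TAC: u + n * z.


Break into single-operator statements:
t1 = n * z
t2 = u + t1


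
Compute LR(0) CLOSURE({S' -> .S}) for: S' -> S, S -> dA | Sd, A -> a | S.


Start: S' -> .S
For each item with dot before a nonterminal B, add B -> .γ for every B-production
Closure: [S' -> .S, S -> .dA, S -> .Sd]


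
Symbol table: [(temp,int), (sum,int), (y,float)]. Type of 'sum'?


Lookup 'sum' → type int


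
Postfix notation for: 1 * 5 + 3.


Left to right (same or higher precedence on left)
Postfix: 1 5 * 3 +


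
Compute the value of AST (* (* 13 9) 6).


Evaluate inner: (* 13 9) = 117
Evaluate root: (* 117 6) = 702
Result: 702


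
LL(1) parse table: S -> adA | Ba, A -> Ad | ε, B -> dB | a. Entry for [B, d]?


For [B, d]: 'd' ∈ FIRST(dB)
Entry: B -> dB


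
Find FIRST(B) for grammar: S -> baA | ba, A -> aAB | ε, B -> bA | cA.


Per alternative of B: FIRST(bA) = {b}; FIRST(cA) = {c}
FIRST(B) = {b, c}


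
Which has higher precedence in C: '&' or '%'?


'%' is multiplicative (level 10); '&' is bitwise AND (level 5)
Higher level binds tighter
'%' has higher precedence than '&'


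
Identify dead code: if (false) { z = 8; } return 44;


condition is constant false, so the whole block is unreachable
Dead: 'if (false) { z = 8; }'


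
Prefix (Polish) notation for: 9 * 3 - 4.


left-to-right (same/higher precedence on left): tree is (- (* 9 3) 4)
Prefix: - * 9 3 4


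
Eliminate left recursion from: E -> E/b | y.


Left-recursive alternatives: E/b; non-recursive: y
Introduce E': E -> yE', E' -> /bE' | ε


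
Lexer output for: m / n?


Scan left to right, longest-match per lexeme
Tokens: ID(m), OP(/), ID(n)


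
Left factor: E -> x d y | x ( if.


Common prefix: 'x'
Factored: E -> x E', E' -> d y | ( if


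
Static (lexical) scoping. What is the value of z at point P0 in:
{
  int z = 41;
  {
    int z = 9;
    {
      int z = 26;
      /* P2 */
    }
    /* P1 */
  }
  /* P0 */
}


z declared in the same block as P0
z = 41


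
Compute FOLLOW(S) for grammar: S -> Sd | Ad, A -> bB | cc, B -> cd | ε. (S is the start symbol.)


$ ∈ FOLLOW(S). For each A -> αBβ: add FIRST(β)\{ε} to FOLLOW(B); if β nullable, add FOLLOW(A).
FOLLOW(S) = {$, d}


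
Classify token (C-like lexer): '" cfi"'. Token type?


Pattern: double-quoted sequence
Type: STRING_LITERAL


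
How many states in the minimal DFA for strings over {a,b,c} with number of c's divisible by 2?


Track (count of c) mod 2: states 0..1, accept at 0
Minimal DFA: 2 states


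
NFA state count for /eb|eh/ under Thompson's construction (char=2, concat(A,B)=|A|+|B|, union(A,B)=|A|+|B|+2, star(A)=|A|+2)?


Syntax tree has 4 char leaf(s), 1 union(s), 0 star(s)
chars contribute 4×2 = 8; each union adds +2; each star adds +2
Total: 8 + 2 + 0 = 10 states


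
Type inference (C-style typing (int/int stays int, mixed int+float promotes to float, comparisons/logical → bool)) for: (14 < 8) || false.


Operand types: bool || bool
Rule: logical operators take bool operands and yield bool
Result type: bool


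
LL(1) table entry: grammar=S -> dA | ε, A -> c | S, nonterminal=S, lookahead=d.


For [S, d]: 'd' ∈ FIRST(dA)
Entry: S -> dA


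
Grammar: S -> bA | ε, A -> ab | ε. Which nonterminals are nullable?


A nonterminal is nullable iff some alternative derives ε (directly, or every symbol in it is nullable)
Nullable: {A, S}


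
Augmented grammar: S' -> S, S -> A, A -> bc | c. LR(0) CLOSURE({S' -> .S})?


Start: S' -> .S
For each item with dot before a nonterminal B, add B -> .γ for every B-production
Closure: [S' -> .S, S -> .A, A -> .bc, A -> .c]


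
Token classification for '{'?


Pattern: delimiter/punctuation
Type: PUNCTUATION


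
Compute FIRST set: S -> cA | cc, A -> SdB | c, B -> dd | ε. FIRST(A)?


Per alternative of A: FIRST(SdB) = {c}; FIRST(c) = {c}
FIRST(A) = {c}


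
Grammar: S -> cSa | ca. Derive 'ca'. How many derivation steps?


Derivation: S => ca
Steps: 1


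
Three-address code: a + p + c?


Break into single-operator statements:
t1 = a + p
t2 = t1 + c


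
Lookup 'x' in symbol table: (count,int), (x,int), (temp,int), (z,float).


Lookup 'x' → type int


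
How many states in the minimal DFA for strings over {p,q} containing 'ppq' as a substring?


KMP-style automaton: 3 progress states + 1 absorbing accept = 4
Minimal DFA: 4 states


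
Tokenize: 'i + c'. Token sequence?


Scan left to right, longest-match per lexeme
Tokens: ID(i), OP(+), ID(c)


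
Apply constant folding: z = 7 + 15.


7 + 15 = 22 at compile time
Optimized: z = 22


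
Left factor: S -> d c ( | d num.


Common prefix: 'd'
Factored: S -> d S', S' -> c ( | num


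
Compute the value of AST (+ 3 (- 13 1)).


Evaluate inner: (- 13 1) = 12
Evaluate root: (+ 3 12) = 15
Result: 15


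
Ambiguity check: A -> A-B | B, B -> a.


precedence layered via separate nonterminal B: deterministic
Unambiguous


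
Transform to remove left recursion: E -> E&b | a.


Left-recursive alternatives: E&b; non-recursive: a
Introduce E': E -> aE', E' -> &bE' | ε


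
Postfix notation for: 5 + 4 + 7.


Left to right (same or higher precedence on left)
Postfix: 5 4 + 7 +


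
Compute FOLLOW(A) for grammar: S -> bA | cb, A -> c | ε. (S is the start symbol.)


$ ∈ FOLLOW(S). For each A -> αBβ: add FIRST(β)\{ε} to FOLLOW(B); if β nullable, add FOLLOW(A).
FOLLOW(A) = {$}


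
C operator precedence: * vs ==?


'*' is multiplicative (level 10); '==' is equality (level 6)
Higher level binds tighter
'*' has higher precedence than '=='


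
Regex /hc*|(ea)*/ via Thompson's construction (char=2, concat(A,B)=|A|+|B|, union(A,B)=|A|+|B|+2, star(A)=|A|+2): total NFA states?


Syntax tree has 4 char leaf(s), 1 union(s), 2 star(s)
chars contribute 4×2 = 8; each union adds +2; each star adds +2
Total: 8 + 2 + 4 = 14 states


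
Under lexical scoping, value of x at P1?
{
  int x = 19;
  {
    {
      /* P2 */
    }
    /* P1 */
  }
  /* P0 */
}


P1's block does not declare x; resolves to the enclosing declaration at depth 0
x = 19


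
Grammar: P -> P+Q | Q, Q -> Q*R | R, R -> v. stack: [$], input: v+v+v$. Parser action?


no handle on stack; shift 'v'
Action: shift


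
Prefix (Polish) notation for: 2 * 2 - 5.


left-to-right (same/higher precedence on left): tree is (- (* 2 2) 5)
Prefix: - * 2 2 5


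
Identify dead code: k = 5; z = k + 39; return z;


k is read by z's definition; z is returned
No dead code


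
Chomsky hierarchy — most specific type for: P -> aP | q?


Right-linear: every RHS is a terminal or a terminal followed by one nonterminal
Classification: Type 3 (Regular)


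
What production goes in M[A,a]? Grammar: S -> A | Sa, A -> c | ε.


For [A, a]: ε is nullable and 'a' ∈ FOLLOW(A)
Entry: A -> ε


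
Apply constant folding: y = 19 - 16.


19 - 16 = 3 at compile time
Optimized: y = 3


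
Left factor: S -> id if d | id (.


Common prefix: 'id'
Factored: S -> id S', S' -> if d | (


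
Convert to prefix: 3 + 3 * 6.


'*' binds tighter: tree is (+ 3 (* 3 6))
Prefix: + 3 * 3 6


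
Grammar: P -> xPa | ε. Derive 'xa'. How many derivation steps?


Derivation: P => xPa => xa
Steps: 2


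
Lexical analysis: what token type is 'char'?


Pattern: reserved word
Type: KEYWORD


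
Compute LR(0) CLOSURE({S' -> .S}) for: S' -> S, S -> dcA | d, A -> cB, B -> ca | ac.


Start: S' -> .S
For each item with dot before a nonterminal B, add B -> .γ for every B-production
Closure: [S' -> .S, S -> .dcA, S -> .d]


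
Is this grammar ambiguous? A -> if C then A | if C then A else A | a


dangling else: 'if C then if C then a else a' parses two ways
Ambiguous


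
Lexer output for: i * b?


Scan left to right, longest-match per lexeme
Tokens: ID(i), OP(*), ID(b)


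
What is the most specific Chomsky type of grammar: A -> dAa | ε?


Single nonterminal LHS, but d^n a^n is not regular
Classification: Type 2 (Context-Free)


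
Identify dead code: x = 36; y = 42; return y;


x is assigned but never read
Dead: 'x = 36'


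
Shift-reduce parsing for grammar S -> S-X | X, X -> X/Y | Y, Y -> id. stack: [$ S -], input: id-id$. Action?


no handle ('S-' is not any RHS); shift 'id'
Action: shift


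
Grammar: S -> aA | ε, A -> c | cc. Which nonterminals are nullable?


A nonterminal is nullable iff some alternative derives ε (directly, or every symbol in it is nullable)
Nullable: {S}


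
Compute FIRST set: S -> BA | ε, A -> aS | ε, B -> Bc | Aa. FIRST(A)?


Per alternative of A: FIRST(aS) = {a}; FIRST(ε) = {ε}
FIRST(A) = {a, ε}


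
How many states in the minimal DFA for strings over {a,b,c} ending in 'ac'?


Track the longest suffix of input matching a prefix of 'ac': 3 classes (prefixes of length 0..2)
Minimal DFA: 3 states


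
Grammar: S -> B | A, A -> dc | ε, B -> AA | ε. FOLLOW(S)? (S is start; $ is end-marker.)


$ ∈ FOLLOW(S). For each A -> αBβ: add FIRST(β)\{ε} to FOLLOW(B); if β nullable, add FOLLOW(A).
FOLLOW(S) = {$}


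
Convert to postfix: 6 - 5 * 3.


* has higher precedence, evaluate 5*3 first
Postfix: 6 5 3 * -


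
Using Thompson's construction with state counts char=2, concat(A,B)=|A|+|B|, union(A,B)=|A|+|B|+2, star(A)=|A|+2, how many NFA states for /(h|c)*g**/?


Syntax tree has 3 char leaf(s), 1 union(s), 3 star(s)
chars contribute 3×2 = 6; each union adds +2; each star adds +2
Total: 6 + 2 + 6 = 14 states


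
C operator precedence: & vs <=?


'<=' is relational (level 7); '&' is bitwise AND (level 5)
Higher level binds tighter
'<=' has higher precedence than '&'


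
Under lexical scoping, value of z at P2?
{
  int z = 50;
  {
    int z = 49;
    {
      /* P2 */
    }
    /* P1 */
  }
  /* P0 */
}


P2's block does not declare z; resolves to the enclosing declaration at depth 1
z = 49


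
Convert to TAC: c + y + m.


Break into single-operator statements:
t1 = c + y
t2 = t1 + m


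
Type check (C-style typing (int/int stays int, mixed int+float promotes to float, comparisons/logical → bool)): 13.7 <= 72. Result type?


Operand types: float <= int
Rule: comparison yields bool
Result type: bool


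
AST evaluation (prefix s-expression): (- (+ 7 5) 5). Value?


Evaluate inner: (+ 7 5) = 12
Evaluate root: (- 12 5) = 7
Result: 7


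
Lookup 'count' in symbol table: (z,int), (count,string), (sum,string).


Lookup 'count' → type string


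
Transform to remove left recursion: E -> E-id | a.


Left-recursive alternatives: E-id; non-recursive: a
Introduce E': E -> aE', E' -> -idE' | ε


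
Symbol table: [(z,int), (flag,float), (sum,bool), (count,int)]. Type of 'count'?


Lookup 'count' → type int


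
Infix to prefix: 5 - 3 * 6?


'*' binds tighter: tree is (- 5 (* 3 6))
Prefix: - 5 * 3 6


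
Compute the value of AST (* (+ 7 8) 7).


Evaluate inner: (+ 7 8) = 15
Evaluate root: (* 15 7) = 105
Result: 105


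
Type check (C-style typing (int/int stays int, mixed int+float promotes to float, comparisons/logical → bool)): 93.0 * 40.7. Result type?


Operand types: float * float
Rule: mixed int/float promotes to float; int/int stays int
Result type: float


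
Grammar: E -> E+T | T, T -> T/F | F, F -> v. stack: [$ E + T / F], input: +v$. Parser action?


handle 'T/F' on top
Action: reduce (T -> T/F)


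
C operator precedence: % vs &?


'%' is multiplicative (level 10); '&' is bitwise AND (level 5)
Higher level binds tighter
'%' has higher precedence than '&'


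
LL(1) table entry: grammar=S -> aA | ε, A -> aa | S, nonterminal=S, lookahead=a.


For [S, a]: 'a' ∈ FIRST(aA)
Entry: S -> aA


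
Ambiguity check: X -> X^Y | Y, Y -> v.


precedence layered via separate nonterminal Y: deterministic
Unambiguous


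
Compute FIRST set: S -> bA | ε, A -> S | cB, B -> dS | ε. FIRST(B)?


Per alternative of B: FIRST(dS) = {d}; FIRST(ε) = {ε}
FIRST(B) = {d, ε}


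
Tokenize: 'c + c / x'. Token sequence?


Scan left to right, longest-match per lexeme
Tokens: ID(c), OP(+), ID(c), OP(/), ID(x)


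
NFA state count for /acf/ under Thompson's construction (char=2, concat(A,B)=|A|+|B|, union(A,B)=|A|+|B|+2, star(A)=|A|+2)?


Syntax tree has 3 char leaf(s), 0 union(s), 0 star(s)
chars contribute 3×2 = 6; each union adds +2; each star adds +2
Total: 6 + 0 + 0 = 6 states


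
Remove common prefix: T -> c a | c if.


Common prefix: 'c'
Factored: T -> c T', T' -> a | if


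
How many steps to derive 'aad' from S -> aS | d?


Derivation: S => aS => aaS => aad
Steps: 3


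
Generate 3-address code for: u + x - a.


Break into single-operator statements:
t1 = u + x
t2 = t1 - a
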